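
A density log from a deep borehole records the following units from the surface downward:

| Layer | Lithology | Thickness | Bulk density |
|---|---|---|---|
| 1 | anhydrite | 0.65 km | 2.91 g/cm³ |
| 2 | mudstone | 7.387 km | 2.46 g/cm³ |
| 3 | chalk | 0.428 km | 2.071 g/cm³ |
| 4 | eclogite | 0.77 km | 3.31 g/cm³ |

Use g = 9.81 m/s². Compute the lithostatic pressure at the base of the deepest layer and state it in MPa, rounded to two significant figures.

230 MPa

anhydrite: 2910 kg/m³ × 9.81 m/s² × 650 m = 1.856×10^7 Pa = 18.56 MPa
mudstone: 2460 kg/m³ × 9.81 m/s² × 7387 m = 1.783×10^8 Pa = 178.3 MPa
chalk: 2071 kg/m³ × 9.81 m/s² × 428 m = 8.695×10^6 Pa = 8.695 MPa
eclogite: 3310 kg/m³ × 9.81 m/s² × 770 m = 2.500×10^7 Pa = 25.00 MPa
Total = 18.56 + 178.3 + 8.695 + 25.00 = 230.52 MPa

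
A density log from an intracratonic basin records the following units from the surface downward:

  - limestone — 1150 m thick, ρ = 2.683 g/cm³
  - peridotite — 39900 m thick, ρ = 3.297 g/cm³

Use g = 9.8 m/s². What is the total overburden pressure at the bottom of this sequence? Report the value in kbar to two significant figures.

limestone: 2683 kg/m³ × 9.8 m/s² × 1150 m = 3.024×10^7 Pa = 0.3024 kbar
peridotite: 3297 kg/m³ × 9.8 m/s² × 39900 m = 1.289×10^9 Pa = 12.89 kbar
Total = 0.3024 + 12.89 = 13.194 kbar

13 kbar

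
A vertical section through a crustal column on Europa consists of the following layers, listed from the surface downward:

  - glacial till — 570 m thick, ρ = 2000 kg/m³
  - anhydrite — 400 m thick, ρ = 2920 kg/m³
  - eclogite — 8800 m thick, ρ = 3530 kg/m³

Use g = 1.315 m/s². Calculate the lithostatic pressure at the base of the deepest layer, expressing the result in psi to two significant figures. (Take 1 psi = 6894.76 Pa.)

glacial till: 2000 kg/m³ × 1.315 m/s² × 570 m = 1.499×10^6 Pa = 217.4 psi
anhydrite: 2920 kg/m³ × 1.315 m/s² × 400 m = 1.536×10^6 Pa = 222.8 psi
eclogite: 3530 kg/m³ × 1.315 m/s² × 8800 m = 4.085×10^7 Pa = 5925 psi
Total = 217.4 + 222.8 + 5925 = 6364.9 psi

6400 psi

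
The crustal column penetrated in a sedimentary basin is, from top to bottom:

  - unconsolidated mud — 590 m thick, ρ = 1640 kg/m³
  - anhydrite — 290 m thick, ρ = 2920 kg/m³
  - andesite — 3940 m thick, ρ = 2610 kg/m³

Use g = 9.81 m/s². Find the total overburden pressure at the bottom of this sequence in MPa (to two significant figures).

unconsolidated mud: 1640 kg/m³ × 9.81 m/s² × 590 m = 9.492×10^6 Pa = 9.492 MPa
anhydrite: 2920 kg/m³ × 9.81 m/s² × 290 m = 8.307×10^6 Pa = 8.307 MPa
andesite: 2610 kg/m³ × 9.81 m/s² × 3940 m = 1.009×10^8 Pa = 100.9 MPa
Total = 9.492 + 8.307 + 100.9 = 118.68 MPa

120 MPa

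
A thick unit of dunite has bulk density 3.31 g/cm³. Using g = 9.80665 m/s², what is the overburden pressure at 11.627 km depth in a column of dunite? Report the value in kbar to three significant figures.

dunite: 3310 kg/m³ × 9.80665 m/s² × 11627 m = 3.774×10^8 Pa = 3.774 kbar

3.77 kbar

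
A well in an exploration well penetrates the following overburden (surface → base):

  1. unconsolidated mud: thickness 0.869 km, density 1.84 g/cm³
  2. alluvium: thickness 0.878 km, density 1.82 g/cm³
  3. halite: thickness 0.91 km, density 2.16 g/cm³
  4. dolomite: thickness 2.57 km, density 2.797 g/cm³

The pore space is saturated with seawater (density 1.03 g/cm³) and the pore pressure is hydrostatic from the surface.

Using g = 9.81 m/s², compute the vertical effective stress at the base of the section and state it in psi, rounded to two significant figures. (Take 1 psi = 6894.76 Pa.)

Overburden (lithostatic) stress σ_v:
unconsolidated mud: 1840 kg/m³ × 9.81 m/s² × 869 m = 1.569×10^7 Pa = 15.69 MPa
alluvium: 1820 kg/m³ × 9.81 m/s² × 878 m = 1.568×10^7 Pa = 15.68 MPa
halite: 2160 kg/m³ × 9.81 m/s² × 910 m = 1.928×10^7 Pa = 19.28 MPa
dolomite: 2797 kg/m³ × 9.81 m/s² × 2570 m = 7.052×10^7 Pa = 70.52 MPa
Total = 15.69 + 15.68 + 19.28 + 70.52 = 121.16 MPa
Pore pressure P_p = 1030 kg/m³ × 9.81 m/s² × 5227 m = 5.282×10^7 Pa = 52.82 MPa
Effective stress σ' = σ_v − P_p = 121.2 − 52.82 = 68.346 MPa = 9912.8 psi

9900 psi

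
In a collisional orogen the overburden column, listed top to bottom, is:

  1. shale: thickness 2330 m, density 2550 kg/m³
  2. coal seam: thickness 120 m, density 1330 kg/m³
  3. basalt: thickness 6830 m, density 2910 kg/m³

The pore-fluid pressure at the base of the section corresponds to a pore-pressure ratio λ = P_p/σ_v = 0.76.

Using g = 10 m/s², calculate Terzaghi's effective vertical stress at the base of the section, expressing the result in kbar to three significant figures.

0.623 kbar

Overburden (lithostatic) stress σ_v:
shale: 2550 kg/m³ × 10 m/s² × 2330 m = 5.941×10^7 Pa = 59.41 MPa
coal seam: 1330 kg/m³ × 10 m/s² × 120 m = 1.596×10^6 Pa = 1.596 MPa
basalt: 2910 kg/m³ × 10 m/s² × 6830 m = 1.988×10^8 Pa = 198.8 MPa
Total = 59.41 + 1.596 + 198.8 = 259.76 MPa
Pore pressure P_p = λ·σ_v = 0.76 × 259.8 MPa = 197.4 MPa
Effective stress σ' = σ_v − P_p = 259.8 − 197.4 = 62.343 MPa = 0.62343 kbar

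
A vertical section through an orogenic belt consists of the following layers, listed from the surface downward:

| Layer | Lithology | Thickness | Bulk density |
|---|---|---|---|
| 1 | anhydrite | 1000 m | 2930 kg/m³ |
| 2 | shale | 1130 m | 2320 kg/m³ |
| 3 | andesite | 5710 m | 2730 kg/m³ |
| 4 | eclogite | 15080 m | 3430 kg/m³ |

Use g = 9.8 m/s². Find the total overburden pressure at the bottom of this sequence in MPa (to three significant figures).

anhydrite: 2930 kg/m³ × 9.8 m/s² × 1000 m = 2.871×10^7 Pa = 28.71 MPa
shale: 2320 kg/m³ × 9.8 m/s² × 1130 m = 2.569×10^7 Pa = 25.69 MPa
andesite: 2730 kg/m³ × 9.8 m/s² × 5710 m = 1.528×10^8 Pa = 152.8 MPa
eclogite: 3430 kg/m³ × 9.8 m/s² × 15080 m = 5.069×10^8 Pa = 506.9 MPa
Total = 28.71 + 25.69 + 152.8 + 506.9 = 714.07 MPa

714 MPa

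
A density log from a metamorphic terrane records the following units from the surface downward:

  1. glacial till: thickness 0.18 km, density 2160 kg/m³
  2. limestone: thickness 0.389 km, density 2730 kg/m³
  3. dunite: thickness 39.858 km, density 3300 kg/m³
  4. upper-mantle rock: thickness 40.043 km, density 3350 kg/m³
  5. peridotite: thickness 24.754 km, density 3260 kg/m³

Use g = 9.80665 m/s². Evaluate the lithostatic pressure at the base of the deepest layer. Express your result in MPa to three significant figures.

glacial till: 2160 kg/m³ × 9.80665 m/s² × 180 m = 3.813×10^6 Pa = 3.813 MPa
limestone: 2730 kg/m³ × 9.80665 m/s² × 389 m = 1.041×10^7 Pa = 10.41 MPa
dunite: 3300 kg/m³ × 9.80665 m/s² × 39858 m = 1.290×10^9 Pa = 1290 MPa
upper-mantle rock: 3350 kg/m³ × 9.80665 m/s² × 40043 m = 1.316×10^9 Pa = 1316 MPa
peridotite: 3260 kg/m³ × 9.80665 m/s² × 24754 m = 7.914×10^8 Pa = 791.4 MPa
Total = 3.813 + 10.41 + 1290 + 1316 + 791.4 = 3411.0 MPa

3410 MPa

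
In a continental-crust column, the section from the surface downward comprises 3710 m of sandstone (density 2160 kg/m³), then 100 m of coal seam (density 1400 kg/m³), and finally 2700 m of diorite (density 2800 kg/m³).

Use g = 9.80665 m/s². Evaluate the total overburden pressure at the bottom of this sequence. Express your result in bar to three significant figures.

sandstone: 2160 kg/m³ × 9.80665 m/s² × 3710 m = 7.859×10^7 Pa = 785.9 bar
coal seam: 1400 kg/m³ × 9.80665 m/s² × 100 m = 1.373×10^6 Pa = 13.73 bar
diorite: 2800 kg/m³ × 9.80665 m/s² × 2700 m = 7.414×10^7 Pa = 741.4 bar
Total = 785.9 + 13.73 + 741.4 = 1541.0 bar

1540 bar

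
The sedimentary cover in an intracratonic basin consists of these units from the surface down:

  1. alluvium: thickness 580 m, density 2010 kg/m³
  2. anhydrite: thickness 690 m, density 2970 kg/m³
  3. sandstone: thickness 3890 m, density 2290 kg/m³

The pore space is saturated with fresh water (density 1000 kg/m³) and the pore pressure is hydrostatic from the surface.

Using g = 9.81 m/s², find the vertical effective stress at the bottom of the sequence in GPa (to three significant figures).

Overburden (lithostatic) stress σ_v:
alluvium: 2010 kg/m³ × 9.81 m/s² × 580 m = 1.144×10^7 Pa = 11.44 MPa
anhydrite: 2970 kg/m³ × 9.81 m/s² × 690 m = 2.010×10^7 Pa = 20.10 MPa
sandstone: 2290 kg/m³ × 9.81 m/s² × 3890 m = 8.739×10^7 Pa = 87.39 MPa
Total = 11.44 + 20.10 + 87.39 = 118.93 MPa
Pore pressure P_p = 1000 kg/m³ × 9.81 m/s² × 5160 m = 5.062×10^7 Pa = 50.62 MPa
Effective stress σ' = σ_v − P_p = 118.9 − 50.62 = 68.309 MPa = 0.068309 GPa

0.0683 GPa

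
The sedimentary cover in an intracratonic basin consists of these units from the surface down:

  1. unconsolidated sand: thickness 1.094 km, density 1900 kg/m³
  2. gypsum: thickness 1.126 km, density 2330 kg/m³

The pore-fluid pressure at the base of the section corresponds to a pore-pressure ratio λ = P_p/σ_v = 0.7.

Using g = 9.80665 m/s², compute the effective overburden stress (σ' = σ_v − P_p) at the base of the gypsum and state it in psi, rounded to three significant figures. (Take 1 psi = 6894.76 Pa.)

Overburden (lithostatic) stress σ_v:
unconsolidated sand: 1900 kg/m³ × 9.80665 m/s² × 1094 m = 2.038×10^7 Pa = 20.38 MPa
gypsum: 2330 kg/m³ × 9.80665 m/s² × 1126 m = 2.573×10^7 Pa = 25.73 MPa
Total = 20.38 + 25.73 = 46.113 MPa
Pore pressure P_p = λ·σ_v = 0.7 × 46.11 MPa = 32.28 MPa
Effective stress σ' = σ_v − P_p = 46.11 − 32.28 = 13.834 MPa = 2006.4 psi

2010 psi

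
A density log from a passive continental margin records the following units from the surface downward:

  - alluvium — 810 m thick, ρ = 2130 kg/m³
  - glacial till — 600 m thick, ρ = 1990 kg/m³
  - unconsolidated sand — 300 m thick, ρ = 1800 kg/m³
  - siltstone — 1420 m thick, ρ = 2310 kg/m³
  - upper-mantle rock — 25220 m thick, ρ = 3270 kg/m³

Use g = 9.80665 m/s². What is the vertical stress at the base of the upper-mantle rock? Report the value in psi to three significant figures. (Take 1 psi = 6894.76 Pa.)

alluvium: 2130 kg/m³ × 9.80665 m/s² × 810 m = 1.692×10^7 Pa = 2454 psi
glacial till: 1990 kg/m³ × 9.80665 m/s² × 600 m = 1.171×10^7 Pa = 1698 psi
unconsolidated sand: 1800 kg/m³ × 9.80665 m/s² × 300 m = 5.296×10^6 Pa = 768.1 psi
siltstone: 2310 kg/m³ × 9.80665 m/s² × 1420 m = 3.217×10^7 Pa = 4666 psi
upper-mantle rock: 3270 kg/m³ × 9.80665 m/s² × 25220 m = 8.087×10^8 Pa = 1.173×10^5 psi
Total = 2454 + 1698 + 768.1 + 4666 + 1.173×10^5 = 1.2688×10^5 psi

127000 psi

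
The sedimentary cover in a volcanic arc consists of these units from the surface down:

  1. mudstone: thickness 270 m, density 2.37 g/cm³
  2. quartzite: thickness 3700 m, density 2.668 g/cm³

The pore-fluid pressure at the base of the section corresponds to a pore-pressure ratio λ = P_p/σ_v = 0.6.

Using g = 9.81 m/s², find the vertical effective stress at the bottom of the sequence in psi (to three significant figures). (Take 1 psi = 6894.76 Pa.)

Overburden (lithostatic) stress σ_v:
mudstone: 2370 kg/m³ × 9.81 m/s² × 270 m = 6.277×10^6 Pa = 6.277 MPa
quartzite: 2668 kg/m³ × 9.81 m/s² × 3700 m = 9.684×10^7 Pa = 96.84 MPa
Total = 6.277 + 96.84 = 103.12 MPa
Pore pressure P_p = λ·σ_v = 0.6 × 103.1 MPa = 61.87 MPa
Effective stress σ' = σ_v − P_p = 103.1 − 61.87 = 41.247 MPa = 5982.4 psi

5980 psi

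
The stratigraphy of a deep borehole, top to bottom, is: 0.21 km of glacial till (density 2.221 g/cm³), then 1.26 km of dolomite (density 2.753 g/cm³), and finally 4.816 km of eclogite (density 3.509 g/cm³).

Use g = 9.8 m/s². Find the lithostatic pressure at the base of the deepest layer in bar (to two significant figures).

2000 bar

glacial till: 2221 kg/m³ × 9.8 m/s² × 210 m = 4.571×10^6 Pa = 45.71 bar
dolomite: 2753 kg/m³ × 9.8 m/s² × 1260 m = 3.399×10^7 Pa = 339.9 bar
eclogite: 3509 kg/m³ × 9.8 m/s² × 4816 m = 1.656×10^8 Pa = 1656 bar
Total = 45.71 + 339.9 + 1656 = 2041.8 bar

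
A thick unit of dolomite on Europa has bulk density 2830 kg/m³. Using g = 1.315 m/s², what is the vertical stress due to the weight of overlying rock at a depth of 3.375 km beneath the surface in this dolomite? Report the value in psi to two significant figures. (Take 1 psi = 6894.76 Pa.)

1800 psi

dolomite: 2830 kg/m³ × 1.315 m/s² × 3375 m = 1.256×10^7 Pa = 1822 psi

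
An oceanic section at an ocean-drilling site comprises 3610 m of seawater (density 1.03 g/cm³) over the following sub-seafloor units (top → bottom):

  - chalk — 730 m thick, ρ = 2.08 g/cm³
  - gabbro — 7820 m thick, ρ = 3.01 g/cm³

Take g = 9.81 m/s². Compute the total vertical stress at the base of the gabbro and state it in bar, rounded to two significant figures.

seawater: 1030 kg/m³ × 9.81 m/s² × 3610 m = 3.648×10^7 Pa = 364.8 bar
chalk: 2080 kg/m³ × 9.81 m/s² × 730 m = 1.490×10^7 Pa = 149.0 bar
gabbro: 3010 kg/m³ × 9.81 m/s² × 7820 m = 2.309×10^8 Pa = 2309 bar
Total = 364.8 + 149.0 + 2309 = 2822.8 bar

2800 bar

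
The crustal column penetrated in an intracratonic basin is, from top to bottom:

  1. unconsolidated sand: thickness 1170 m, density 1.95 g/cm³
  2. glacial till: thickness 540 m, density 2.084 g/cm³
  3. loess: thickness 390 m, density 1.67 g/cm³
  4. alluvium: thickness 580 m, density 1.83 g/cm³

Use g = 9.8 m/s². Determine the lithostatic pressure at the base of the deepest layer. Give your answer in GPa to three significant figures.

unconsolidated sand: 1950 kg/m³ × 9.8 m/s² × 1170 m = 2.236×10^7 Pa = 0.02236 GPa
glacial till: 2084 kg/m³ × 9.8 m/s² × 540 m = 1.103×10^7 Pa = 0.01103 GPa
loess: 1670 kg/m³ × 9.8 m/s² × 390 m = 6.383×10^6 Pa = 6.383×10^-3 GPa
alluvium: 1830 kg/m³ × 9.8 m/s² × 580 m = 1.040×10^7 Pa = 0.01040 GPa
Total = 0.02236 + 0.01103 + 6.383×10^-3 + 0.01040 = 0.050172 GPa

0.0502 GPa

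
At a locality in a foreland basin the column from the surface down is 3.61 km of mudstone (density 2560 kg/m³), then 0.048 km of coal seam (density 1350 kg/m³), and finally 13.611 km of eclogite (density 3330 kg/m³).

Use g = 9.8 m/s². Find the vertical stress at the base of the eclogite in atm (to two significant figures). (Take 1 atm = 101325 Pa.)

mudstone: 2560 kg/m³ × 9.8 m/s² × 3610 m = 9.057×10^7 Pa = 893.8 atm
coal seam: 1350 kg/m³ × 9.8 m/s² × 48 m = 6.350×10^5 Pa = 6.267 atm
eclogite: 3330 kg/m³ × 9.8 m/s² × 13611 m = 4.442×10^8 Pa = 4384 atm
Total = 893.8 + 6.267 + 4384 = 5283.8 atm

5300 atm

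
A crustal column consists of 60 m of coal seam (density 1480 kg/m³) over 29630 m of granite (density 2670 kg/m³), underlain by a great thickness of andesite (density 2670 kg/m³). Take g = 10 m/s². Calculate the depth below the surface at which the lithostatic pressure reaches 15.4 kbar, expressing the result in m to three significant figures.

Pressure at base of upper layers: 1480×10×60 + 2670×10×29630 = 7.920×10^8 Pa = 7.920 kbar
Remaining pressure to be supplied by andesite: 1.540×10^9 − 7.920×10^8 = 7.480×10^8 Pa
Additional depth in andesite = 7.480×10^8 Pa / (2670 kg/m³ × 10 m/s²) = 28015 m
Total depth = 29690 m + 28015 m = 57705 m

57700 m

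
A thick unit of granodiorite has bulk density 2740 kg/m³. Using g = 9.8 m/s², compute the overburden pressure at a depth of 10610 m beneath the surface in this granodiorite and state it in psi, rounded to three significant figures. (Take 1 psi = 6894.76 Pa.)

41300 psi

granodiorite: 2740 kg/m³ × 9.8 m/s² × 10610 m = 2.849×10^8 Pa = 41321 psi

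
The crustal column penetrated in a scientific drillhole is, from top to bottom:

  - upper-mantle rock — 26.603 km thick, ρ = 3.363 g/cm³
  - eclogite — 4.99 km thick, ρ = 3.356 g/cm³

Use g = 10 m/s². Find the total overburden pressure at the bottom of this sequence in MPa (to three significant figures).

upper-mantle rock: 3363 kg/m³ × 10 m/s² × 26603 m = 8.947×10^8 Pa = 894.7 MPa
eclogite: 3356 kg/m³ × 10 m/s² × 4990 m = 1.675×10^8 Pa = 167.5 MPa
Total = 894.7 + 167.5 = 1062.1 MPa

1060 MPa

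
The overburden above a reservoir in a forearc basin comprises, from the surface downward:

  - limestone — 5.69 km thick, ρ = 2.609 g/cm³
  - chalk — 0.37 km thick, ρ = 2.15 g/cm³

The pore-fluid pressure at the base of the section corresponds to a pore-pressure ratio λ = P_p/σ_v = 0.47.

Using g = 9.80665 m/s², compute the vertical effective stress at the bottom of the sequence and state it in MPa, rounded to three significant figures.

81.3 MPa

Overburden (lithostatic) stress σ_v:
limestone: 2609 kg/m³ × 9.80665 m/s² × 5690 m = 1.456×10^8 Pa = 145.6 MPa
chalk: 2150 kg/m³ × 9.80665 m/s² × 370 m = 7.801×10^6 Pa = 7.801 MPa
Total = 145.6 + 7.801 = 153.38 MPa
Pore pressure P_p = λ·σ_v = 0.47 × 153.4 MPa = 72.09 MPa
Effective stress σ' = σ_v − P_p = 153.4 − 72.09 = 81.293 MPa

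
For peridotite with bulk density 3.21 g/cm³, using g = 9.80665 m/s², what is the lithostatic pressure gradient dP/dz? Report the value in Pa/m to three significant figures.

31500 Pa/m

dP/dz = ρg = 3210 kg/m³ × 9.80665 m/s² = 31479 Pa/m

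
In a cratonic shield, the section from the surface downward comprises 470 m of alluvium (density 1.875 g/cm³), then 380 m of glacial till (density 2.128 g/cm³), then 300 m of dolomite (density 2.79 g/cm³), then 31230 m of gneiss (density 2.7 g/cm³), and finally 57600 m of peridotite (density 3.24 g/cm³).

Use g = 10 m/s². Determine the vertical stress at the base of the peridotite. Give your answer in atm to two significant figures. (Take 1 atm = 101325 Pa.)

27000 atm

alluvium: 1875 kg/m³ × 10 m/s² × 470 m = 8.812×10^6 Pa = 86.97 atm
glacial till: 2128 kg/m³ × 10 m/s² × 380 m = 8.086×10^6 Pa = 79.81 atm
dolomite: 2790 kg/m³ × 10 m/s² × 300 m = 8.370×10^6 Pa = 82.61 atm
gneiss: 2700 kg/m³ × 10 m/s² × 31230 m = 8.432×10^8 Pa = 8322 atm
peridotite: 3240 kg/m³ × 10 m/s² × 57600 m = 1.866×10^9 Pa = 18418 atm
Total = 86.97 + 79.81 + 82.61 + 8322 + 18418 = 26990 atm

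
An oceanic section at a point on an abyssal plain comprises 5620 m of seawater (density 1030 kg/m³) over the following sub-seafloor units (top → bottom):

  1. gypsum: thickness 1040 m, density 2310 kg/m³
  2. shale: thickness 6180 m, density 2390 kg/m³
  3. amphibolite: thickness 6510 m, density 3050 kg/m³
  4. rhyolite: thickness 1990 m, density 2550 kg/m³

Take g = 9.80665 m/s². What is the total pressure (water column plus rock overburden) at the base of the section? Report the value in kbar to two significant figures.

seawater: 1030 kg/m³ × 9.80665 m/s² × 5620 m = 5.677×10^7 Pa = 0.5677 kbar
gypsum: 2310 kg/m³ × 9.80665 m/s² × 1040 m = 2.356×10^7 Pa = 0.2356 kbar
shale: 2390 kg/m³ × 9.80665 m/s² × 6180 m = 1.448×10^8 Pa = 1.448 kbar
amphibolite: 3050 kg/m³ × 9.80665 m/s² × 6510 m = 1.947×10^8 Pa = 1.947 kbar
rhyolite: 2550 kg/m³ × 9.80665 m/s² × 1990 m = 4.976×10^7 Pa = 0.4976 kbar
Total = 0.5677 + 0.2356 + 1.448 + 1.947 + 0.4976 = 4.6965 kbar

4.7 kbar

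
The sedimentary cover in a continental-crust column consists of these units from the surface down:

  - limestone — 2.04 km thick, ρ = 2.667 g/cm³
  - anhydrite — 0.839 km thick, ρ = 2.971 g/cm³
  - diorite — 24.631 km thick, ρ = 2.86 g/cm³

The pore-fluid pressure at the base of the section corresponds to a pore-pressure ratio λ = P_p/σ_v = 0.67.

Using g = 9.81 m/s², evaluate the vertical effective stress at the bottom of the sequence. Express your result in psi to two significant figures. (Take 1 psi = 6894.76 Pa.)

37000 psi

Overburden (lithostatic) stress σ_v:
limestone: 2667 kg/m³ × 9.81 m/s² × 2040 m = 5.337×10^7 Pa = 53.37 MPa
anhydrite: 2971 kg/m³ × 9.81 m/s² × 839 m = 2.445×10^7 Pa = 24.45 MPa
diorite: 2860 kg/m³ × 9.81 m/s² × 24631 m = 6.911×10^8 Pa = 691.1 MPa
Total = 53.37 + 24.45 + 691.1 = 768.89 MPa
Pore pressure P_p = λ·σ_v = 0.67 × 768.9 MPa = 515.2 MPa
Effective stress σ' = σ_v − P_p = 768.9 − 515.2 = 253.73 MPa = 36801 psi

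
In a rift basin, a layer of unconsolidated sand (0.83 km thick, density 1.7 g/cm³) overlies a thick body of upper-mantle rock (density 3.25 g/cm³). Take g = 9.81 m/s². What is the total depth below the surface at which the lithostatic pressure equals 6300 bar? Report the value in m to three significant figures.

20200 m

Pressure at base of upper layers: 1700×9.81×830 = 1.384×10^7 Pa = 138.4 bar
Remaining pressure to be supplied by upper-mantle rock: 6.300×10^8 − 1.384×10^7 = 6.162×10^8 Pa
Additional depth in upper-mantle rock = 6.162×10^8 Pa / (3250 kg/m³ × 9.81 m/s²) = 19326 m
Total depth = 830 m + 19326 m = 20156 m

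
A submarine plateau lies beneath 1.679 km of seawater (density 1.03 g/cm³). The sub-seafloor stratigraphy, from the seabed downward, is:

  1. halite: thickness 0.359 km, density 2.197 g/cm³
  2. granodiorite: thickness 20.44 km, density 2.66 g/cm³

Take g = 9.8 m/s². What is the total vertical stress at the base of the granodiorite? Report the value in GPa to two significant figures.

seawater: 1030 kg/m³ × 9.8 m/s² × 1679 m = 1.695×10^7 Pa = 0.01695 GPa
halite: 2197 kg/m³ × 9.8 m/s² × 359 m = 7.729×10^6 Pa = 7.729×10^-3 GPa
granodiorite: 2660 kg/m³ × 9.8 m/s² × 20440 m = 5.328×10^8 Pa = 0.5328 GPa
Total = 0.01695 + 7.729×10^-3 + 0.5328 = 0.55751 GPa

0.56 GPa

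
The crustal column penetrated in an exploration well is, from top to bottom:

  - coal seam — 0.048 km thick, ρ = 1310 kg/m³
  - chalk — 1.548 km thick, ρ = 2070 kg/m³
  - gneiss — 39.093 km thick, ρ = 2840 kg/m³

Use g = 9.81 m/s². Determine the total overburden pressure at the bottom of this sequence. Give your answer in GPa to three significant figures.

coal seam: 1310 kg/m³ × 9.81 m/s² × 48 m = 6.169×10^5 Pa = 6.169×10^-4 GPa
chalk: 2070 kg/m³ × 9.81 m/s² × 1548 m = 3.143×10^7 Pa = 0.03143 GPa
gneiss: 2840 kg/m³ × 9.81 m/s² × 39093 m = 1.089×10^9 Pa = 1.089 GPa
Total = 6.169×10^-4 + 0.03143 + 1.089 = 1.1212 GPa

1.12 GPa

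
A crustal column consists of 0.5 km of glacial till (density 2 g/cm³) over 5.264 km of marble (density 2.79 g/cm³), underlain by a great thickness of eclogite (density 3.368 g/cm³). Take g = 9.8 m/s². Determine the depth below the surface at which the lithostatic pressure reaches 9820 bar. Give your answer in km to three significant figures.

30.9 km

Pressure at base of upper layers: 2000×9.8×500 + 2790×9.8×5264 = 1.537×10^8 Pa = 1537 bar
Remaining pressure to be supplied by eclogite: 9.820×10^8 − 1.537×10^8 = 8.283×10^8 Pa
Additional depth in eclogite = 8.283×10^8 Pa / (3368 kg/m³ × 9.8 m/s²) = 25094 m
Total depth = 5764 m + 25094 m = 30858 m
= 30.858 km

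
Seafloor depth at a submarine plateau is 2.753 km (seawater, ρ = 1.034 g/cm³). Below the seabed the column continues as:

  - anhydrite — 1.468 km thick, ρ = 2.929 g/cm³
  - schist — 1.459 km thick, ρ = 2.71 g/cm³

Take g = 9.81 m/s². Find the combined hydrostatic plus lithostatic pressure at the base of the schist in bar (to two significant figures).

seawater: 1034 kg/m³ × 9.81 m/s² × 2753 m = 2.793×10^7 Pa = 279.3 bar
anhydrite: 2929 kg/m³ × 9.81 m/s² × 1468 m = 4.218×10^7 Pa = 421.8 bar
schist: 2710 kg/m³ × 9.81 m/s² × 1459 m = 3.879×10^7 Pa = 387.9 bar
Total = 279.3 + 421.8 + 387.9 = 1088.9 bar

1100 bar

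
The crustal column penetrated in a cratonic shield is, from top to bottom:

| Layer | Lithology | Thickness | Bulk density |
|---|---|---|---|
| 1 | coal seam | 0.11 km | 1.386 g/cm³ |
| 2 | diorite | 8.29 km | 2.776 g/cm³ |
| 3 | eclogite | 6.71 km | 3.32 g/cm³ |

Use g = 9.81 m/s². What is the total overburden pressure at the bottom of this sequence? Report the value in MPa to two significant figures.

450 MPa

coal seam: 1386 kg/m³ × 9.81 m/s² × 110 m = 1.496×10^6 Pa = 1.496 MPa
diorite: 2776 kg/m³ × 9.81 m/s² × 8290 m = 2.258×10^8 Pa = 225.8 MPa
eclogite: 3320 kg/m³ × 9.81 m/s² × 6710 m = 2.185×10^8 Pa = 218.5 MPa
Total = 1.496 + 225.8 + 218.5 = 445.79 MPa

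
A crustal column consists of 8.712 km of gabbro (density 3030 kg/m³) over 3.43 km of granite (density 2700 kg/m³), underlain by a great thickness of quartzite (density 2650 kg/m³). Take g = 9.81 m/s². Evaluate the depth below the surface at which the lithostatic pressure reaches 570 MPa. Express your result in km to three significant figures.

20.6 km

Pressure at base of upper layers: 3030×9.81×8712 + 2700×9.81×3430 = 3.498×10^8 Pa = 349.8 MPa
Remaining pressure to be supplied by quartzite: 5.700×10^8 − 3.498×10^8 = 2.202×10^8 Pa
Additional depth in quartzite = 2.202×10^8 Pa / (2650 kg/m³ × 9.81 m/s²) = 8470.0 m
Total depth = 12142 m + 8470.0 m = 20612 m
= 20.612 km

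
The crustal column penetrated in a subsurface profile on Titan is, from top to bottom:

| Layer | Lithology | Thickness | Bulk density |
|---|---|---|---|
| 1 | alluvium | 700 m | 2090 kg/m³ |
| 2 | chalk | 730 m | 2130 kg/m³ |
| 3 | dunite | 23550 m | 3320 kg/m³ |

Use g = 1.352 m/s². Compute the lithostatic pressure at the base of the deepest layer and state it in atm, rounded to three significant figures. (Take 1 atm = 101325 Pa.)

alluvium: 2090 kg/m³ × 1.352 m/s² × 700 m = 1.978×10^6 Pa = 19.52 atm
chalk: 2130 kg/m³ × 1.352 m/s² × 730 m = 2.102×10^6 Pa = 20.75 atm
dunite: 3320 kg/m³ × 1.352 m/s² × 23550 m = 1.057×10^8 Pa = 1043 atm
Total = 19.52 + 20.75 + 1043 = 1083.5 atm

1080 atm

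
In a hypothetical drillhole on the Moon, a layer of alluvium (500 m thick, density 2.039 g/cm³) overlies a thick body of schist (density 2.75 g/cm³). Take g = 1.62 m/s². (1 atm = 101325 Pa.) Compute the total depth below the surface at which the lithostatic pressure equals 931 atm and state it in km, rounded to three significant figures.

Pressure at base of upper layers: 2039×1.62×500 = 1.652×10^6 Pa = 16.30 atm
Remaining pressure to be supplied by schist: 9.433×10^7 − 1.652×10^6 = 9.268×10^7 Pa
Additional depth in schist = 9.268×10^7 Pa / (2750 kg/m³ × 1.62 m/s²) = 20804 m
Total depth = 500 m + 20804 m = 21304 m
= 21.304 km

21.3 km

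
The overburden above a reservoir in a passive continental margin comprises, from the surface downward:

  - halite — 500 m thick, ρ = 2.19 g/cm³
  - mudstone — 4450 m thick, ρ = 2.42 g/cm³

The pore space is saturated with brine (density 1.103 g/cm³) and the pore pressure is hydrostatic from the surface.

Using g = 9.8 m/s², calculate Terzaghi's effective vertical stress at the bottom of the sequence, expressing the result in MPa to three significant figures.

62.8 MPa

Overburden (lithostatic) stress σ_v:
halite: 2190 kg/m³ × 9.8 m/s² × 500 m = 1.073×10^7 Pa = 10.73 MPa
mudstone: 2420 kg/m³ × 9.8 m/s² × 4450 m = 1.055×10^8 Pa = 105.5 MPa
Total = 10.73 + 105.5 = 116.27 MPa
Pore pressure P_p = 1103 kg/m³ × 9.8 m/s² × 4950 m = 5.351×10^7 Pa = 53.51 MPa
Effective stress σ' = σ_v − P_p = 116.3 − 53.51 = 62.761 MPa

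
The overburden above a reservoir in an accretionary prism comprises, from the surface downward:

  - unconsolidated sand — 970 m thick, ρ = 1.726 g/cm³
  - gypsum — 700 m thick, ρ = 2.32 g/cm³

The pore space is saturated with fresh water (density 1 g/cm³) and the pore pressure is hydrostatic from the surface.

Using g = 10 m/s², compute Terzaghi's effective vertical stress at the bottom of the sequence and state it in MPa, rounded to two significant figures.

Overburden (lithostatic) stress σ_v:
unconsolidated sand: 1726 kg/m³ × 10 m/s² × 970 m = 1.674×10^7 Pa = 16.74 MPa
gypsum: 2320 kg/m³ × 10 m/s² × 700 m = 1.624×10^7 Pa = 16.24 MPa
Total = 16.74 + 16.24 = 32.982 MPa
Pore pressure P_p = 1000 kg/m³ × 10 m/s² × 1670 m = 1.670×10^7 Pa = 16.70 MPa
Effective stress σ' = σ_v − P_p = 32.98 − 16.70 = 16.282 MPa

16 MPa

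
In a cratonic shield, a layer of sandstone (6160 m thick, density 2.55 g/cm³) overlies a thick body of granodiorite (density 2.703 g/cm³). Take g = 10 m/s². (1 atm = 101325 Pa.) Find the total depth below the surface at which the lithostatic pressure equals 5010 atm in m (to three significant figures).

19100 m

Pressure at base of upper layers: 2550×10×6160 = 1.571×10^8 Pa = 1550 atm
Remaining pressure to be supplied by granodiorite: 5.076×10^8 − 1.571×10^8 = 3.506×10^8 Pa
Additional depth in granodiorite = 3.506×10^8 Pa / (2703 kg/m³ × 10 m/s²) = 12969 m
Total depth = 6160 m + 12969 m = 19129 m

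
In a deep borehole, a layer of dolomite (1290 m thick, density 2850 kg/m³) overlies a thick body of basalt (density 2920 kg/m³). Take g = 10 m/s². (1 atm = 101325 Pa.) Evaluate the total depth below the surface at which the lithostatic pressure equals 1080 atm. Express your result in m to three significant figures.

Pressure at base of upper layers: 2850×10×1290 = 3.676×10^7 Pa = 362.8 atm
Remaining pressure to be supplied by basalt: 1.094×10^8 − 3.676×10^7 = 7.267×10^7 Pa
Additional depth in basalt = 7.267×10^7 Pa / (2920 kg/m³ × 10 m/s²) = 2488.6 m
Total depth = 1290 m + 2488.6 m = 3778.6 m

3780 m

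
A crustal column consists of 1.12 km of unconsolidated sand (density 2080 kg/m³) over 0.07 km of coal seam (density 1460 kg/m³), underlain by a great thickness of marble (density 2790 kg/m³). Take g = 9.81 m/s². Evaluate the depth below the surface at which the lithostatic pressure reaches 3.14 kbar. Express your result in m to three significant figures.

11800 m

Pressure at base of upper layers: 2080×9.81×1120 + 1460×9.81×70 = 2.386×10^7 Pa = 0.2386 kbar
Remaining pressure to be supplied by marble: 3.140×10^8 − 2.386×10^7 = 2.901×10^8 Pa
Additional depth in marble = 2.901×10^8 Pa / (2790 kg/m³ × 9.81 m/s²) = 10601 m
Total depth = 1190 m + 10601 m = 11791 m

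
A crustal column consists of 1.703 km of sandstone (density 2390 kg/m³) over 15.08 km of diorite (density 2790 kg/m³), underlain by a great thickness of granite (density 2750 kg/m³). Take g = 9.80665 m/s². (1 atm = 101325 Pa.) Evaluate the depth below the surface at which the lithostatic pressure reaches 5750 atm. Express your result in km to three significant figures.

Pressure at base of upper layers: 2390×9.80665×1703 + 2790×9.80665×15080 = 4.525×10^8 Pa = 4466 atm
Remaining pressure to be supplied by granite: 5.826×10^8 − 4.525×10^8 = 1.301×10^8 Pa
Additional depth in granite = 1.301×10^8 Pa / (2750 kg/m³ × 9.80665 m/s²) = 4824.4 m
Total depth = 16783 m + 4824.4 m = 21607 m
= 21.607 km

21.6 km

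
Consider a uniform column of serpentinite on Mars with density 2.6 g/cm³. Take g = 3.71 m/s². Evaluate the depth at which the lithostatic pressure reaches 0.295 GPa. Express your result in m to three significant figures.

h = P/(ρg) = 0.295 GPa / (2600 kg/m³ × 3.71 m/s²) = 2.950×10^8 Pa / 9646.0 Pa/m = 30583 m

30600 m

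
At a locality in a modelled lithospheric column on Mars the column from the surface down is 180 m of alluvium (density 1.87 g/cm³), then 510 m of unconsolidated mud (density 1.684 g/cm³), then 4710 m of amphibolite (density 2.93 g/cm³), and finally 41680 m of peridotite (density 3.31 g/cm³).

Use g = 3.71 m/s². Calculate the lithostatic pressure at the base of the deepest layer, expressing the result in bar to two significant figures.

5700 bar

alluvium: 1870 kg/m³ × 3.71 m/s² × 180 m = 1.249×10^6 Pa = 12.49 bar
unconsolidated mud: 1684 kg/m³ × 3.71 m/s² × 510 m = 3.186×10^6 Pa = 31.86 bar
amphibolite: 2930 kg/m³ × 3.71 m/s² × 4710 m = 5.120×10^7 Pa = 512.0 bar
peridotite: 3310 kg/m³ × 3.71 m/s² × 41680 m = 5.118×10^8 Pa = 5118 bar
Total = 12.49 + 31.86 + 512.0 + 5118 = 5674.7 bar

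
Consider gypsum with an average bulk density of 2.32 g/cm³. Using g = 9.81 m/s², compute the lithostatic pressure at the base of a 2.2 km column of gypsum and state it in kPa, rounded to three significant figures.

gypsum: 2320 kg/m³ × 9.81 m/s² × 2200 m = 5.007×10^7 Pa = 50070 kPa

50100 kPa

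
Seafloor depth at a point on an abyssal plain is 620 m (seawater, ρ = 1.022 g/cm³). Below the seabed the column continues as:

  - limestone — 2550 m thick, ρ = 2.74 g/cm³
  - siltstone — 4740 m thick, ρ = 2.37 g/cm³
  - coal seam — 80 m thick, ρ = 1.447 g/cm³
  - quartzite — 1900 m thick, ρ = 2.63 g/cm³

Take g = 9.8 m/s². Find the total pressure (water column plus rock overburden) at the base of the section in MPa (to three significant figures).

235 MPa

seawater: 1022 kg/m³ × 9.8 m/s² × 620 m = 6.210×10^6 Pa = 6.210 MPa
limestone: 2740 kg/m³ × 9.8 m/s² × 2550 m = 6.847×10^7 Pa = 68.47 MPa
siltstone: 2370 kg/m³ × 9.8 m/s² × 4740 m = 1.101×10^8 Pa = 110.1 MPa
coal seam: 1447 kg/m³ × 9.8 m/s² × 80 m = 1.134×10^6 Pa = 1.134 MPa
quartzite: 2630 kg/m³ × 9.8 m/s² × 1900 m = 4.897×10^7 Pa = 48.97 MPa
Total = 6.210 + 68.47 + 110.1 + 1.134 + 48.97 = 234.88 MPa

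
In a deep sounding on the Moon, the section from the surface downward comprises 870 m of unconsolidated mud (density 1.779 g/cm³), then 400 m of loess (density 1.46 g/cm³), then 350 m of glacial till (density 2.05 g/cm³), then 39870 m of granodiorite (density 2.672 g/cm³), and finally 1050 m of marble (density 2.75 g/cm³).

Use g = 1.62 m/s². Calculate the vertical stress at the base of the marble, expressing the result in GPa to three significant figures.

0.182 GPa

unconsolidated mud: 1779 kg/m³ × 1.62 m/s² × 870 m = 2.507×10^6 Pa = 2.507×10^-3 GPa
loess: 1460 kg/m³ × 1.62 m/s² × 400 m = 9.461×10^5 Pa = 9.461×10^-4 GPa
glacial till: 2050 kg/m³ × 1.62 m/s² × 350 m = 1.162×10^6 Pa = 1.162×10^-3 GPa
granodiorite: 2672 kg/m³ × 1.62 m/s² × 39870 m = 1.726×10^8 Pa = 0.1726 GPa
marble: 2750 kg/m³ × 1.62 m/s² × 1050 m = 4.678×10^6 Pa = 4.678×10^-3 GPa
Total = 2.507×10^-3 + 9.461×10^-4 + 1.162×10^-3 + 0.1726 + 4.678×10^-3 = 0.18188 GPa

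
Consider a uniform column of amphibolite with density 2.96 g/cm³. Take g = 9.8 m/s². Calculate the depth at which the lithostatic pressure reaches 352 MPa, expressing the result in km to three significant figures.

12.1 km

h = P/(ρg) = 352 MPa / (2960 kg/m³ × 9.8 m/s²) = 3.520×10^8 Pa / 29008 Pa/m = 12135 m
= 12.135 km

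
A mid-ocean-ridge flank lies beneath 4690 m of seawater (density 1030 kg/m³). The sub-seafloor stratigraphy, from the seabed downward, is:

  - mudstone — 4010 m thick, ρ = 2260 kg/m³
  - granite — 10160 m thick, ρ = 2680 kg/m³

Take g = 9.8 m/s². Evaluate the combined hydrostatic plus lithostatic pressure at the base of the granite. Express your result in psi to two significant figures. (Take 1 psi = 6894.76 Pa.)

58000 psi

seawater: 1030 kg/m³ × 9.8 m/s² × 4690 m = 4.734×10^7 Pa = 6866 psi
mudstone: 2260 kg/m³ × 9.8 m/s² × 4010 m = 8.881×10^7 Pa = 12881 psi
granite: 2680 kg/m³ × 9.8 m/s² × 10160 m = 2.668×10^8 Pa = 38702 psi
Total = 6866 + 12881 + 38702 = 58450 psi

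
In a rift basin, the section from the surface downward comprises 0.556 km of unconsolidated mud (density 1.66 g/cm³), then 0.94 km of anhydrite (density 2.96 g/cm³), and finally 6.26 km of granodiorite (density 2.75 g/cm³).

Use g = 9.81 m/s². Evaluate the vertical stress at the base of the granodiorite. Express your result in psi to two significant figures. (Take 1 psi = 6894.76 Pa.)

30000 psi

unconsolidated mud: 1660 kg/m³ × 9.81 m/s² × 556 m = 9.054×10^6 Pa = 1313 psi
anhydrite: 2960 kg/m³ × 9.81 m/s² × 940 m = 2.730×10^7 Pa = 3959 psi
granodiorite: 2750 kg/m³ × 9.81 m/s² × 6260 m = 1.689×10^8 Pa = 24494 psi
Total = 1313 + 3959 + 24494 = 29766 psi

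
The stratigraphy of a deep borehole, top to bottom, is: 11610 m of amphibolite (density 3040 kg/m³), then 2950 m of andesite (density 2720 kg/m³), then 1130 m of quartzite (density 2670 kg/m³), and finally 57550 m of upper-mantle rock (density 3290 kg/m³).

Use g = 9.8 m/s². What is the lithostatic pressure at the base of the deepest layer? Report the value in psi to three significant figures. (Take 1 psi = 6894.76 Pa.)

335000 psi

amphibolite: 3040 kg/m³ × 9.8 m/s² × 11610 m = 3.459×10^8 Pa = 50166 psi
andesite: 2720 kg/m³ × 9.8 m/s² × 2950 m = 7.864×10^7 Pa = 11405 psi
quartzite: 2670 kg/m³ × 9.8 m/s² × 1130 m = 2.957×10^7 Pa = 4288 psi
upper-mantle rock: 3290 kg/m³ × 9.8 m/s² × 57550 m = 1.856×10^9 Pa = 2.691×10^5 psi
Total = 50166 + 11405 + 4288 + 2.691×10^5 = 3.3498×10^5 psi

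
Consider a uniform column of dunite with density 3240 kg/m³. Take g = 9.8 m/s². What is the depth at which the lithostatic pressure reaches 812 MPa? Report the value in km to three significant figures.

25.6 km

h = P/(ρg) = 812 MPa / (3240 kg/m³ × 9.8 m/s²) = 8.120×10^8 Pa / 31752 Pa/m = 25573 m
= 25.573 km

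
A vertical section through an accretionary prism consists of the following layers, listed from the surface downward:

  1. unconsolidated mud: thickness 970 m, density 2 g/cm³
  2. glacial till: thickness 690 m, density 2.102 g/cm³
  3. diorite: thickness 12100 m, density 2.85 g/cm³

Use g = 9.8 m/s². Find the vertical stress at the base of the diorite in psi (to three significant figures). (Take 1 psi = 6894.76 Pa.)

unconsolidated mud: 2000 kg/m³ × 9.8 m/s² × 970 m = 1.901×10^7 Pa = 2757 psi
glacial till: 2102 kg/m³ × 9.8 m/s² × 690 m = 1.421×10^7 Pa = 2062 psi
diorite: 2850 kg/m³ × 9.8 m/s² × 12100 m = 3.380×10^8 Pa = 49016 psi
Total = 2757 + 2062 + 49016 = 53835 psi

53800 psi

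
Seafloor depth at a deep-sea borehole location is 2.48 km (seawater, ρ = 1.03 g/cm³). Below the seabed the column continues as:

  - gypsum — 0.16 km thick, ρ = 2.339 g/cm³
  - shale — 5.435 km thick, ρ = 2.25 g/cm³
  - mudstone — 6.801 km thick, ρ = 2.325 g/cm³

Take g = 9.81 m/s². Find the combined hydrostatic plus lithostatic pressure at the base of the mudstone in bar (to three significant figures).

3040 bar

seawater: 1030 kg/m³ × 9.81 m/s² × 2480 m = 2.506×10^7 Pa = 250.6 bar
gypsum: 2339 kg/m³ × 9.81 m/s² × 160 m = 3.671×10^6 Pa = 36.71 bar
shale: 2250 kg/m³ × 9.81 m/s² × 5435 m = 1.200×10^8 Pa = 1200 bar
mudstone: 2325 kg/m³ × 9.81 m/s² × 6801 m = 1.551×10^8 Pa = 1551 bar
Total = 250.6 + 36.71 + 1200 + 1551 = 3038.1 bar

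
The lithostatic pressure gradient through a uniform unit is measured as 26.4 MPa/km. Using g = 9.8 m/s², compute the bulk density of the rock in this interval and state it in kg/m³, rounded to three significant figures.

2690 kg/m³

ρ = (dP/dz)/g = 26.4 MPa/km / 9.8 m/s² = 26400 Pa/m / 9.8 m/s² = 2693.9 kg/m³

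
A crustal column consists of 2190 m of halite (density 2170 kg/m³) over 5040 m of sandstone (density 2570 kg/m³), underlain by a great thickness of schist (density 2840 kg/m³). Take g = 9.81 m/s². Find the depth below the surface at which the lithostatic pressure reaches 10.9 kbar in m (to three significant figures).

40100 m

Pressure at base of upper layers: 2170×9.81×2190 + 2570×9.81×5040 = 1.737×10^8 Pa = 1.737 kbar
Remaining pressure to be supplied by schist: 1.090×10^9 − 1.737×10^8 = 9.163×10^8 Pa
Additional depth in schist = 9.163×10^8 Pa / (2840 kg/m³ × 9.81 m/s²) = 32889 m
Total depth = 7230 m + 32889 m = 40119 m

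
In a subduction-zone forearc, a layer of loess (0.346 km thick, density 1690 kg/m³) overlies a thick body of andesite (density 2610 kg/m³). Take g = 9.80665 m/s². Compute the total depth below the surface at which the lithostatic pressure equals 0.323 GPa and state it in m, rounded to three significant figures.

Pressure at base of upper layers: 1690×9.80665×346 = 5.734×10^6 Pa = 5.734×10^-3 GPa
Remaining pressure to be supplied by andesite: 3.230×10^8 − 5.734×10^6 = 3.173×10^8 Pa
Additional depth in andesite = 3.173×10^8 Pa / (2610 kg/m³ × 9.80665 m/s²) = 12395 m
Total depth = 346 m + 12395 m = 12741 m

12700 m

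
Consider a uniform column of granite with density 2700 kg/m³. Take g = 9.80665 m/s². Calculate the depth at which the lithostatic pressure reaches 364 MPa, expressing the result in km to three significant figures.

h = P/(ρg) = 364 MPa / (2700 kg/m³ × 9.80665 m/s²) = 3.640×10^8 Pa / 26478 Pa/m = 13747 m
= 13.747 km

13.7 km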